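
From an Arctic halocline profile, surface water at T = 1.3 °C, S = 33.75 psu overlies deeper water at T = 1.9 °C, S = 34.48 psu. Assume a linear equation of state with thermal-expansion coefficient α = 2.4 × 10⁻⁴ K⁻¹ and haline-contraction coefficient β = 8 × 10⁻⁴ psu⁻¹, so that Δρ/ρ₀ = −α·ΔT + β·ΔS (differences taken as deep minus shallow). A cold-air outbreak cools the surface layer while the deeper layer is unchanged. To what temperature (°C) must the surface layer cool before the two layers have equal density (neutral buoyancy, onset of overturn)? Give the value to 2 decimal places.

-0.53 °C

Neutral buoyancy requires Δρ = 0, i.e. −α(T_deep − T_surf′) + β(S_deep − S_surf) = 0.
T_surf′ = T_deep − (β/α)·ΔS = 1.9 − (8 × 10⁻⁴/2.4 × 10⁻⁴)·(+0.73) = -0.5333 °C.
Cooling required: 1.3 − (-0.5333) = 1.8333 °C.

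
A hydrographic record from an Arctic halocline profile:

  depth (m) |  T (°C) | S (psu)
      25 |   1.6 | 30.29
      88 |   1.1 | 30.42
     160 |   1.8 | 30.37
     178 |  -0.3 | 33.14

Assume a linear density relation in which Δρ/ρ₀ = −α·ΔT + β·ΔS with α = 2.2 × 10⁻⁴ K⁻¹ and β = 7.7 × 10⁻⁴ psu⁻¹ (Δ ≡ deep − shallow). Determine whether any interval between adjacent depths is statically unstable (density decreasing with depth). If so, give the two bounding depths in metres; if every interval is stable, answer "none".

Evaluate Δρ/ρ₀ = −αΔT + βΔS across each adjacent pair:
  25–88 m: −αΔT+βΔS = −(2.2 × 10⁻⁴)(-0.5)+(7.7 × 10⁻⁴)(+0.13) = 2.1 × 10⁻⁴ → stable
  88–160 m: −αΔT+βΔS = −(2.2 × 10⁻⁴)(+0.7)+(7.7 × 10⁻⁴)(-0.05) = -1.9 × 10⁻⁴ → UNSTABLE
  160–178 m: −αΔT+βΔS = −(2.2 × 10⁻⁴)(-2.1)+(7.7 × 10⁻⁴)(+2.77) = 2.6 × 10⁻³ → stable
The 88–160 m interval has Δρ < 0: lighter water underlies denser water.

88–160 m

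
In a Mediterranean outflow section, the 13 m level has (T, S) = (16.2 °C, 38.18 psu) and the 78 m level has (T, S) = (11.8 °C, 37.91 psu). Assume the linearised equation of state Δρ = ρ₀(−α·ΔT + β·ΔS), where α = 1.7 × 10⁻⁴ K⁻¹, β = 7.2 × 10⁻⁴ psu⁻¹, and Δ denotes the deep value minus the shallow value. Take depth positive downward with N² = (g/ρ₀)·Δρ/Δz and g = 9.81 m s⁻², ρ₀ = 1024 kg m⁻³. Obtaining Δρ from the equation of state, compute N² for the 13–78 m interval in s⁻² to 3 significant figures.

8.36 × 10⁻⁵ s⁻²

ΔT = -4.4 K, ΔS = -0.27 psu (deep − shallow).
Δρ/ρ₀ = −αΔT + βΔS = 7.48 × 10⁻⁴ − 1.944 × 10⁻⁴ = 5.536 × 10⁻⁴, so Δρ ≈ 0.5669 kg m⁻³.
N² = (g/ρ₀)·Δρ/Δz = g·(Δρ/ρ₀)/Δz = 9.81 × 5.536 × 10⁻⁴ / 65 = 8.3551 × 10⁻⁵ s⁻² ≈ 8.36 × 10⁻⁵ s⁻².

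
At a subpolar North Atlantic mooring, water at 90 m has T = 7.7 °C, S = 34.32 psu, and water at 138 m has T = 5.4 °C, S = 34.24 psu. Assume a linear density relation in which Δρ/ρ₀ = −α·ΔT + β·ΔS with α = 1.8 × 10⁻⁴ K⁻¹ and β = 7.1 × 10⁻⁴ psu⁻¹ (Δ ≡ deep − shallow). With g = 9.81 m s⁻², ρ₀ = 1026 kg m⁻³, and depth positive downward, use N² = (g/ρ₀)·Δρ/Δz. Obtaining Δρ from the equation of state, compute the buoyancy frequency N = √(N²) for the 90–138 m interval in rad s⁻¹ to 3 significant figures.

ΔT = -2.3 K, ΔS = -0.08 psu (deep − shallow).
Δρ/ρ₀ = −αΔT + βΔS = 4.14 × 10⁻⁴ − 5.68 × 10⁻⁵ = 3.572 × 10⁻⁴, so Δρ ≈ 0.3665 kg m⁻³.
N² = (g/ρ₀)·Δρ/Δz = g·(Δρ/ρ₀)/Δz = 9.81 × 3.572 × 10⁻⁴ / 48 = 7.3003 × 10⁻⁵ s⁻².
N = √(7.3003 × 10⁻⁵) = 8.5442 × 10⁻³ rad s⁻¹ ≈ 8.54 × 10⁻³ rad s⁻¹.

8.54 × 10⁻³ rad s⁻¹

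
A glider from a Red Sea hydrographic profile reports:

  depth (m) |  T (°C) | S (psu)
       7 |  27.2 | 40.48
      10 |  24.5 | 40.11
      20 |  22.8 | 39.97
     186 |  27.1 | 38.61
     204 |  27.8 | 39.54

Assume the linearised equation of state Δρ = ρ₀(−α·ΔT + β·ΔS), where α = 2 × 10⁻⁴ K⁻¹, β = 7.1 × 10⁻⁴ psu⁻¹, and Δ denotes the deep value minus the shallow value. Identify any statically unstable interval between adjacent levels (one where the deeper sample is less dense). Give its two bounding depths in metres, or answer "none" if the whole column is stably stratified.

Evaluate Δρ/ρ₀ = −αΔT + βΔS across each adjacent pair:
  7–10 m: −αΔT+βΔS = −(2 × 10⁻⁴)(-2.7)+(7.1 × 10⁻⁴)(-0.37) = 2.8 × 10⁻⁴ → stable
  10–20 m: −αΔT+βΔS = −(2 × 10⁻⁴)(-1.7)+(7.1 × 10⁻⁴)(-0.14) = 2.4 × 10⁻⁴ → stable
  20–186 m: −αΔT+βΔS = −(2 × 10⁻⁴)(+4.3)+(7.1 × 10⁻⁴)(-1.36) = -1.8 × 10⁻³ → UNSTABLE
  186–204 m: −αΔT+βΔS = −(2 × 10⁻⁴)(+0.7)+(7.1 × 10⁻⁴)(+0.93) = 5.2 × 10⁻⁴ → stable
The 20–186 m interval has Δρ < 0: lighter water underlies denser water.

20–186 m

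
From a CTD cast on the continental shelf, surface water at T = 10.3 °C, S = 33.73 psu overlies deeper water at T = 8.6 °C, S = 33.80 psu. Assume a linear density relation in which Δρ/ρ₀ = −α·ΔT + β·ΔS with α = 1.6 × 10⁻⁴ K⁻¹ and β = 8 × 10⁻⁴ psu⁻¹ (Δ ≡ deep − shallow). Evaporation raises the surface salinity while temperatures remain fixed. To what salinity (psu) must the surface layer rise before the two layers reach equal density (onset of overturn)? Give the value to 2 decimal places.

34.14 psu

Neutral buoyancy requires −α(T_deep − T_surf) + β(S_deep − S_surf′) = 0.
S_surf′ = S_deep − (α/β)·ΔT = 33.80 − (1.6 × 10⁻⁴/8 × 10⁻⁴)·(-1.7) = 34.1400 psu.
Increase required: 34.1400 − 33.73 = 0.4100 psu.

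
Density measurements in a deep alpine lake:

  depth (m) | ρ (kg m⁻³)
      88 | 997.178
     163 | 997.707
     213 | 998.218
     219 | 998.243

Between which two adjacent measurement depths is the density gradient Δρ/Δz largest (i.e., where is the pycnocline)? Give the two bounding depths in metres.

Compute the density gradient over each adjacent pair:
  88–163 m: Δρ/Δz = 0.529/75 = 7.1 × 10⁻³ kg m⁻⁴
  163–213 m: Δρ/Δz = 0.511/50 = 0.010 kg m⁻⁴
  213–219 m: Δρ/Δz = 0.025/6 = 4.2 × 10⁻³ kg m⁻⁴
The largest gradient is in the 163–213 m interval — the pycnocline.

163–213 m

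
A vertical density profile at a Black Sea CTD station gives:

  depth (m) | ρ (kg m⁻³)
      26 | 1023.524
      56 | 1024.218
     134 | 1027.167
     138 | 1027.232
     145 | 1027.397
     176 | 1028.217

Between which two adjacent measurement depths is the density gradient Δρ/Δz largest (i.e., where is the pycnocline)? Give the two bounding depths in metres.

56–134 m

Compute the density gradient over each adjacent pair:
  26–56 m: Δρ/Δz = 0.694/30 = 0.023 kg m⁻⁴
  56–134 m: Δρ/Δz = 2.949/78 = 0.038 kg m⁻⁴
  134–138 m: Δρ/Δz = 0.065/4 = 0.016 kg m⁻⁴
  138–145 m: Δρ/Δz = 0.165/7 = 0.024 kg m⁻⁴
  145–176 m: Δρ/Δz = 0.820/31 = 0.026 kg m⁻⁴
The largest gradient is in the 56–134 m interval — the pycnocline.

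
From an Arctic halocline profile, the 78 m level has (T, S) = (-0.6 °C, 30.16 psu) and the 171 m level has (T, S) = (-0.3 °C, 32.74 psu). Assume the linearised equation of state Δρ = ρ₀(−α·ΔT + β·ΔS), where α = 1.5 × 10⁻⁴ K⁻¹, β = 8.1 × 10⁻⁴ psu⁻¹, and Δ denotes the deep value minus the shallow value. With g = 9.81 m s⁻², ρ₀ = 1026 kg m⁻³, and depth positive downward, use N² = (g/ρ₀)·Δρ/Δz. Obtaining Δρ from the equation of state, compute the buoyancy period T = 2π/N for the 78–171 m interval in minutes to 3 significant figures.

7.13 min

ΔT = +0.3 K, ΔS = +2.58 psu (deep − shallow).
Δρ/ρ₀ = −αΔT + βΔS = -4.50 × 10⁻⁵ + 2.0898 × 10⁻³ = 2.0448 × 10⁻³, so Δρ ≈ 2.098 kg m⁻³.
N² = (g/ρ₀)·Δρ/Δz = g·(Δρ/ρ₀)/Δz = 9.81 × 2.0448 × 10⁻³ / 93 = 2.1569 × 10⁻⁴ s⁻².
N = √(2.1569 × 10⁻⁴) = 0.014686 rad s⁻¹ → T = 2π/N = 427.84 s = 7.1307 min ≈ 7.13 min.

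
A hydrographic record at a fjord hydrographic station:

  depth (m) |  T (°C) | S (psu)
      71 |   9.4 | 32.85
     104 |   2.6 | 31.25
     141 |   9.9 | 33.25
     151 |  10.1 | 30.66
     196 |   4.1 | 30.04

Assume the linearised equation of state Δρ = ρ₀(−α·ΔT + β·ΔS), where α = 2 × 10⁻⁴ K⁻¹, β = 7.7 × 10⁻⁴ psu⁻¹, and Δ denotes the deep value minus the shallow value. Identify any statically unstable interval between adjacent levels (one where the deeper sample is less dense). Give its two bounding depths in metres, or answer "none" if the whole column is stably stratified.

Evaluate Δρ/ρ₀ = −αΔT + βΔS across each adjacent pair:
  71–104 m: −αΔT+βΔS = −(2 × 10⁻⁴)(-6.8)+(7.7 × 10⁻⁴)(-1.60) = 1.3 × 10⁻⁴ → stable
  104–141 m: −αΔT+βΔS = −(2 × 10⁻⁴)(+7.3)+(7.7 × 10⁻⁴)(+2.00) = 8.0 × 10⁻⁵ → stable
  141–151 m: −αΔT+βΔS = −(2 × 10⁻⁴)(+0.2)+(7.7 × 10⁻⁴)(-2.59) = -2.0 × 10⁻³ → UNSTABLE
  151–196 m: −αΔT+βΔS = −(2 × 10⁻⁴)(-6.0)+(7.7 × 10⁻⁴)(-0.62) = 7.2 × 10⁻⁴ → stable
The 141–151 m interval has Δρ < 0: lighter water underlies denser water.

141–151 m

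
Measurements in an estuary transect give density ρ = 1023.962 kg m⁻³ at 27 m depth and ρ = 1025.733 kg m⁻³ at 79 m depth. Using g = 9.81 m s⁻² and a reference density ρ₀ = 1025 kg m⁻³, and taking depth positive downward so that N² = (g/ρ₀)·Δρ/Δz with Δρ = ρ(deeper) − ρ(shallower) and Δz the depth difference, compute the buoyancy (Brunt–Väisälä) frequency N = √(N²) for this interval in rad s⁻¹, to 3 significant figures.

Δρ = 1025.733 − 1023.962 = 1.771 kg m⁻³ over Δz = 79 − 27 = 52 m.
N² = (9.81/1025) × (1.771/52) = 3.2596 × 10⁻⁴ s⁻².
N = √(3.2596 × 10⁻⁴) = 0.018054 rad s⁻¹ ≈ 0.0181 rad s⁻¹.
N² > 0, so the interval is statically stable.

0.0181 rad s⁻¹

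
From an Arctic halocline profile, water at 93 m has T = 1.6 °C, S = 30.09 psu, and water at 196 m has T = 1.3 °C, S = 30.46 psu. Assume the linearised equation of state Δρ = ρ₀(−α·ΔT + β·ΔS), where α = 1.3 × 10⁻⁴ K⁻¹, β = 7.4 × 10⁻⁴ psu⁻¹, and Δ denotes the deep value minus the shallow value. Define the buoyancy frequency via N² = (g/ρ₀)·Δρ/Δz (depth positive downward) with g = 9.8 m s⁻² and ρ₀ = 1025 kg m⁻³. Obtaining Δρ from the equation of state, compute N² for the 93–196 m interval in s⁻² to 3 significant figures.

ΔT = -0.3 K, ΔS = +0.37 psu (deep − shallow).
Δρ/ρ₀ = −αΔT + βΔS = 3.90 × 10⁻⁵ + 2.738 × 10⁻⁴ = 3.128 × 10⁻⁴, so Δρ ≈ 0.3206 kg m⁻³.
N² = (g/ρ₀)·Δρ/Δz = g·(Δρ/ρ₀)/Δz = 9.8 × 3.128 × 10⁻⁴ / 103 = 2.9762 × 10⁻⁵ s⁻² ≈ 2.98 × 10⁻⁵ s⁻².

2.98 × 10⁻⁵ s⁻²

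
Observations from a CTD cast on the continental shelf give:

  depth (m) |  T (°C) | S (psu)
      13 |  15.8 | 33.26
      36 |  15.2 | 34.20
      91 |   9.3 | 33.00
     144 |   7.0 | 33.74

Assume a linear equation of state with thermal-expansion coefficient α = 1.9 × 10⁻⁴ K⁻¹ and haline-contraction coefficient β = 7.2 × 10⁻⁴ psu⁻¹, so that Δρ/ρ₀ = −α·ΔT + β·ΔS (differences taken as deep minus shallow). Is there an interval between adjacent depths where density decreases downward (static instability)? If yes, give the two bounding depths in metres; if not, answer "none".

Evaluate Δρ/ρ₀ = −αΔT + βΔS across each adjacent pair:
  13–36 m: −αΔT+βΔS = −(1.9 × 10⁻⁴)(-0.6)+(7.2 × 10⁻⁴)(+0.94) = 7.9 × 10⁻⁴ → stable
  36–91 m: −αΔT+βΔS = −(1.9 × 10⁻⁴)(-5.9)+(7.2 × 10⁻⁴)(-1.20) = 2.6 × 10⁻⁴ → stable
  91–144 m: −αΔT+βΔS = −(1.9 × 10⁻⁴)(-2.3)+(7.2 × 10⁻⁴)(+0.74) = 9.7 × 10⁻⁴ → stable
Every interval has Δρ > 0: the column is stably stratified throughout.

none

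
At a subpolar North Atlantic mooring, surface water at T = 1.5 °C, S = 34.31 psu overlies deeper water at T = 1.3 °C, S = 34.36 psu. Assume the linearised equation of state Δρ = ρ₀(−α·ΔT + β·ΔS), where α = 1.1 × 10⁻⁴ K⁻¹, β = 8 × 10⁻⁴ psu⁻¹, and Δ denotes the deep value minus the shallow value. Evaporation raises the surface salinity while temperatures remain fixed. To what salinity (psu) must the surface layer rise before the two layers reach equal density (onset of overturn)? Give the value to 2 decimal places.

34.39 psu

Neutral buoyancy requires −α(T_deep − T_surf) + β(S_deep − S_surf′) = 0.
S_surf′ = S_deep − (α/β)·ΔT = 34.36 − (1.1 × 10⁻⁴/8 × 10⁻⁴)·(-0.2) = 34.3875 psu.
Increase required: 34.3875 − 34.31 = 0.0775 psu.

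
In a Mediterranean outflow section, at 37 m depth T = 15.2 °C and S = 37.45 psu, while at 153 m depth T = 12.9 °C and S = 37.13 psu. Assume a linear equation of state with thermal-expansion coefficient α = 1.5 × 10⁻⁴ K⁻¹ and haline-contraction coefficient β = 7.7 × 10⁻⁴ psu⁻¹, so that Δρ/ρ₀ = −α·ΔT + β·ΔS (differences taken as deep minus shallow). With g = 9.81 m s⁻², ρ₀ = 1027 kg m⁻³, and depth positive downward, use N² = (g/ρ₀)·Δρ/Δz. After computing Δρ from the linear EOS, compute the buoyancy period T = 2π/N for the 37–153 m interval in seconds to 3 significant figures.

ΔT = -2.3 K, ΔS = -0.32 psu (deep − shallow).
Δρ/ρ₀ = −αΔT + βΔS = 3.45 × 10⁻⁴ − 2.464 × 10⁻⁴ = 9.86 × 10⁻⁵, so Δρ ≈ 0.1013 kg m⁻³.
N² = (g/ρ₀)·Δρ/Δz = g·(Δρ/ρ₀)/Δz = 9.81 × 9.86 × 10⁻⁵ / 116 = 8.3385 × 10⁻⁶ s⁻².
N = √(8.3385 × 10⁻⁶) = 2.8876 × 10⁻³ rad s⁻¹ → T = 2π/N = 2.1759 × 10³ s ≈ 2.18 × 10³ s.

2.18 × 10³ s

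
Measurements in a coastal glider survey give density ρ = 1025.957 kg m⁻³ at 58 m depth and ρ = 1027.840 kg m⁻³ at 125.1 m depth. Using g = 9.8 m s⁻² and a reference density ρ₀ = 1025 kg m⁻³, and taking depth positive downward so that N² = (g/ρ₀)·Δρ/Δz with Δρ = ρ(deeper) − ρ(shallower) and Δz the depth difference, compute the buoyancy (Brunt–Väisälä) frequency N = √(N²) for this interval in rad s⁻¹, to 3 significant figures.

Δρ = 1027.840 − 1025.957 = 1.883 kg m⁻³ over Δz = 125.1 − 58 = 67.1 m.
N² = (9.8/1025) × (1.883/67.1) = 2.6831 × 10⁻⁴ s⁻².
N = √(2.6831 × 10⁻⁴) = 0.016380 rad s⁻¹ ≈ 0.0164 rad s⁻¹.

0.0164 rad s⁻¹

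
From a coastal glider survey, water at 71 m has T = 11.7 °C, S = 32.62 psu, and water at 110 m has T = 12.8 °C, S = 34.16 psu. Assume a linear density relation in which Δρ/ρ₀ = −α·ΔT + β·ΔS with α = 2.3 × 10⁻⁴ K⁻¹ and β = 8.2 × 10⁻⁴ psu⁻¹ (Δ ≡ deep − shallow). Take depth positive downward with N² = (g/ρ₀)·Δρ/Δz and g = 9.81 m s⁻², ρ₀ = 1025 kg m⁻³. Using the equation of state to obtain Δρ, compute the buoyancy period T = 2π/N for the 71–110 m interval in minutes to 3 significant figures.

ΔT = +1.1 K, ΔS = +1.54 psu (deep − shallow).
Δρ/ρ₀ = −αΔT + βΔS = -2.53 × 10⁻⁴ + 1.2628 × 10⁻³ = 1.0098 × 10⁻³, so Δρ ≈ 1.035 kg m⁻³.
N² = (g/ρ₀)·Δρ/Δz = g·(Δρ/ρ₀)/Δz = 9.81 × 1.0098 × 10⁻³ / 39 = 2.5400 × 10⁻⁴ s⁻².
N = √(2.5400 × 10⁻⁴) = 0.015937 rad s⁻¹ → T = 2π/N = 394.25 s = 6.5708 min ≈ 6.57 min.

6.57 min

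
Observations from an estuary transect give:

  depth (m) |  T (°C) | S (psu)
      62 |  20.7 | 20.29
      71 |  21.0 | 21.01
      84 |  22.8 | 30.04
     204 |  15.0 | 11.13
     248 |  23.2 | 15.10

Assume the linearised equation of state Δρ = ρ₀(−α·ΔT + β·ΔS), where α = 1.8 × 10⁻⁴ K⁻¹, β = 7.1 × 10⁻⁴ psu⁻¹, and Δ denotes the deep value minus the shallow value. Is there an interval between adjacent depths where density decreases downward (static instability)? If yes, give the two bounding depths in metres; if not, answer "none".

84–204 m

Evaluate Δρ/ρ₀ = −αΔT + βΔS across each adjacent pair:
  62–71 m: −αΔT+βΔS = −(1.8 × 10⁻⁴)(+0.3)+(7.1 × 10⁻⁴)(+0.72) = 4.6 × 10⁻⁴ → stable
  71–84 m: −αΔT+βΔS = −(1.8 × 10⁻⁴)(+1.8)+(7.1 × 10⁻⁴)(+9.03) = 6.1 × 10⁻³ → stable
  84–204 m: −αΔT+βΔS = −(1.8 × 10⁻⁴)(-7.8)+(7.1 × 10⁻⁴)(-18.91) = -0.012 → UNSTABLE
  204–248 m: −αΔT+βΔS = −(1.8 × 10⁻⁴)(+8.2)+(7.1 × 10⁻⁴)(+3.97) = 1.3 × 10⁻³ → stable
The 84–204 m interval has Δρ < 0: lighter water underlies denser water.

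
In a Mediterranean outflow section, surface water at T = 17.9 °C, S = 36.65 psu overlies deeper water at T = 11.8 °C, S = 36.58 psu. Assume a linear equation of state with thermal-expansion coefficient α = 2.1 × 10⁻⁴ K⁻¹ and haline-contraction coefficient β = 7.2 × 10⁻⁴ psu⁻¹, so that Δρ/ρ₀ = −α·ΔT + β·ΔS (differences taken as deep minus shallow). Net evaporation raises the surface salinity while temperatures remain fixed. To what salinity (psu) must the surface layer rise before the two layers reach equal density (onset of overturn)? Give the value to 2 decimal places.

Neutral buoyancy requires −α(T_deep − T_surf) + β(S_deep − S_surf′) = 0.
S_surf′ = S_deep − (α/β)·ΔT = 36.58 − (2.1 × 10⁻⁴/7.2 × 10⁻⁴)·(-6.1) = 38.3592 psu.
Increase required: 38.3592 − 36.65 = 1.7092 psu.

38.36 psu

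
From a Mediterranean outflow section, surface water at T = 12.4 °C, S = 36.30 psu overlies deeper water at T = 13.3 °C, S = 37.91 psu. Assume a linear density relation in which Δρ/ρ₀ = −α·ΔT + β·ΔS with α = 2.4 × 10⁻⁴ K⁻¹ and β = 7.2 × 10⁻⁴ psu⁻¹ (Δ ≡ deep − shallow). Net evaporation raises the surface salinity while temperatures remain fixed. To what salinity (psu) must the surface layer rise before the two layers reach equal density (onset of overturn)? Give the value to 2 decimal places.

Neutral buoyancy requires −α(T_deep − T_surf) + β(S_deep − S_surf′) = 0.
S_surf′ = S_deep − (α/β)·ΔT = 37.91 − (2.4 × 10⁻⁴/7.2 × 10⁻⁴)·(+0.9) = 37.6100 psu.
Increase required: 37.6100 − 36.30 = 1.3100 psu.

37.61 psu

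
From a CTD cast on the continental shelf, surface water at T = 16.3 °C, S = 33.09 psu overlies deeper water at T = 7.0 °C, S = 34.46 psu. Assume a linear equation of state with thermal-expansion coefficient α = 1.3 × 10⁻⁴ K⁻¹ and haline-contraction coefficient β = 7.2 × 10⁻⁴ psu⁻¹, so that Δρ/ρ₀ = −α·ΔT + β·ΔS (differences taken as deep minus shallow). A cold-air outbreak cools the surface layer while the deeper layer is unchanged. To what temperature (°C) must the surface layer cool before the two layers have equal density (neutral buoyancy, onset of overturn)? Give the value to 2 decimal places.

Neutral buoyancy requires Δρ = 0, i.e. −α(T_deep − T_surf′) + β(S_deep − S_surf) = 0.
T_surf′ = T_deep − (β/α)·ΔS = 7.0 − (7.2 × 10⁻⁴/1.3 × 10⁻⁴)·(+1.37) = -0.5877 °C.
Cooling required: 16.3 − (-0.5877) = 16.8877 °C.

-0.59 °C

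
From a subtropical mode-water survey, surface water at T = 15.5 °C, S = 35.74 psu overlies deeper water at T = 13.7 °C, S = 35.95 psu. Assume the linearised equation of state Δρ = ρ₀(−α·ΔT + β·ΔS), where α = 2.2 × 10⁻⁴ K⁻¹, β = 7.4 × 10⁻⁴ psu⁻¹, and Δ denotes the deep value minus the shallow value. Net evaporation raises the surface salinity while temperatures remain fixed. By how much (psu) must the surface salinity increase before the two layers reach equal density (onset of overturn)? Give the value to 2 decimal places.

0.75 psu

Neutral buoyancy requires −α(T_deep − T_surf) + β(S_deep − S_surf′) = 0.
S_surf′ = S_deep − (α/β)·ΔT = 35.95 − (2.2 × 10⁻⁴/7.4 × 10⁻⁴)·(-1.8) = 36.4851 psu.
Increase required: 36.4851 − 35.74 = 0.7451 psu.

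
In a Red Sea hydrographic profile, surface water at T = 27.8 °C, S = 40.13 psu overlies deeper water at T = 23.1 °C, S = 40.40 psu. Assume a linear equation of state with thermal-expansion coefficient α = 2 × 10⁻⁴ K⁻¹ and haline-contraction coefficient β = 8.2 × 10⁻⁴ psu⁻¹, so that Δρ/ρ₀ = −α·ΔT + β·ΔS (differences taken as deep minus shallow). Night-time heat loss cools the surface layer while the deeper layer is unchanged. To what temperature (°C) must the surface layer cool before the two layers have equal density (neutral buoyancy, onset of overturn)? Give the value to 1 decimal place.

22.0 °C

Neutral buoyancy requires Δρ = 0, i.e. −α(T_deep − T_surf′) + β(S_deep − S_surf) = 0.
T_surf′ = T_deep − (β/α)·ΔS = 23.1 − (8.2 × 10⁻⁴/2 × 10⁻⁴)·(+0.27) = 21.993 °C.
Cooling required: 27.8 − (21.993) = 5.807 °C.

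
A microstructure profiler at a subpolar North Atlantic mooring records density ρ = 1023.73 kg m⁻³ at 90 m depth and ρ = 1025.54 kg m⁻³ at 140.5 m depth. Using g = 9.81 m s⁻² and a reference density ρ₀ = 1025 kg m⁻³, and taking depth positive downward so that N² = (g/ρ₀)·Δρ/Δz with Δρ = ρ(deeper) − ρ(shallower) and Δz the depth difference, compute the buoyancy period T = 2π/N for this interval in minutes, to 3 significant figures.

5.65 min

Δρ = 1025.54 − 1023.73 = 1.81 kg m⁻³ over Δz = 140.5 − 90 = 50.5 m.
N² = (9.81/1025) × (1.81/50.5) = 3.4303 × 10⁻⁴ s⁻².
N = √(3.4303 × 10⁻⁴) = 0.018521 rad s⁻¹, so T = 2π/N = 339.25 s = 5.6542 min ≈ 5.65 min.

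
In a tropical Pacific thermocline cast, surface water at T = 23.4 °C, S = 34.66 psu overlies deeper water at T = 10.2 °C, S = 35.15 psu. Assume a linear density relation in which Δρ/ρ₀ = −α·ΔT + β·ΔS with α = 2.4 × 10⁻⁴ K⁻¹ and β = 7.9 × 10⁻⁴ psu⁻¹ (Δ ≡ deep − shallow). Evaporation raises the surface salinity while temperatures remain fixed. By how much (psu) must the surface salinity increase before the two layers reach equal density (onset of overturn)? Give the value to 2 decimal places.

Neutral buoyancy requires −α(T_deep − T_surf) + β(S_deep − S_surf′) = 0.
S_surf′ = S_deep − (α/β)·ΔT = 35.15 − (2.4 × 10⁻⁴/7.9 × 10⁻⁴)·(-13.2) = 39.1601 psu.
Increase required: 39.1601 − 34.66 = 4.5001 psu.

4.50 psu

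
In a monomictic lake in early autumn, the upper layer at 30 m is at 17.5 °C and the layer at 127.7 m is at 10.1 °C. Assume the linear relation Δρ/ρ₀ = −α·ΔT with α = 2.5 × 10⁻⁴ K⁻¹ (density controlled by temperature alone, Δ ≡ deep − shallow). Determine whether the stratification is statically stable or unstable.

ΔT = 10.1 − 17.5 = -7.4 K, so Δρ/ρ₀ = −αΔT = 1.85 × 10⁻³.
Δρ/ρ₀ > 0, so Δρ > 0: deeper water is denser → statically stable.

stable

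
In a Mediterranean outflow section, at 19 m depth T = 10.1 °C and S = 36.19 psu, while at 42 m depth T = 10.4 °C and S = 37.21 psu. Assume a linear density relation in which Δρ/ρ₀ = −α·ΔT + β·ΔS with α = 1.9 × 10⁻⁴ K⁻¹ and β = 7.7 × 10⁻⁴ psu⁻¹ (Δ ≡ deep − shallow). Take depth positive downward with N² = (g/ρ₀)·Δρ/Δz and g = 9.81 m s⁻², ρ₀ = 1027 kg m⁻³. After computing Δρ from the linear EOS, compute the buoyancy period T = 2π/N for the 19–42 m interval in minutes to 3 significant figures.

5.94 min

ΔT = +0.3 K, ΔS = +1.02 psu (deep − shallow).
Δρ/ρ₀ = −αΔT + βΔS = -5.70 × 10⁻⁵ + 7.854 × 10⁻⁴ = 7.284 × 10⁻⁴, so Δρ ≈ 0.7481 kg m⁻³.
N² = (g/ρ₀)·Δρ/Δz = g·(Δρ/ρ₀)/Δz = 9.81 × 7.284 × 10⁻⁴ / 23 = 3.1068 × 10⁻⁴ s⁻².
N = √(3.1068 × 10⁻⁴) = 0.017626 rad s⁻¹ → T = 2π/N = 356.47 s = 5.9412 min ≈ 5.94 min.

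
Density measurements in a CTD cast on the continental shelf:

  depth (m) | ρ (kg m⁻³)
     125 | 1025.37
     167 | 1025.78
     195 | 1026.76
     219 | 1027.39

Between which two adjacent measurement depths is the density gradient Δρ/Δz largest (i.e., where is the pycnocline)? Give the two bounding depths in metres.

167–195 m

Compute the density gradient over each adjacent pair:
  125–167 m: Δρ/Δz = 0.41/42 = 9.8 × 10⁻³ kg m⁻⁴
  167–195 m: Δρ/Δz = 0.98/28 = 0.035 kg m⁻⁴
  195–219 m: Δρ/Δz = 0.63/24 = 0.026 kg m⁻⁴
The largest gradient is in the 167–195 m interval — the pycnocline.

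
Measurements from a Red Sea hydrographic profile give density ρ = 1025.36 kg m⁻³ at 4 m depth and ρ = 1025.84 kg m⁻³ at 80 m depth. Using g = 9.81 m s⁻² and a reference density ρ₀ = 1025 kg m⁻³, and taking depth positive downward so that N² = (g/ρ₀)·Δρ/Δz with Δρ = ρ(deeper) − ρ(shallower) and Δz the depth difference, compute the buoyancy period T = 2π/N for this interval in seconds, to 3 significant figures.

Δρ = 1025.84 − 1025.36 = 0.48 kg m⁻³ over Δz = 80 − 4 = 76 m.
N² = (9.81/1025) × (0.48/76) = 6.0447 × 10⁻⁵ s⁻².
N = √(6.0447 × 10⁻⁵) = 7.7748 × 10⁻³ rad s⁻¹, so T = 2π/N = 808.15 s ≈ 808 s.

808 s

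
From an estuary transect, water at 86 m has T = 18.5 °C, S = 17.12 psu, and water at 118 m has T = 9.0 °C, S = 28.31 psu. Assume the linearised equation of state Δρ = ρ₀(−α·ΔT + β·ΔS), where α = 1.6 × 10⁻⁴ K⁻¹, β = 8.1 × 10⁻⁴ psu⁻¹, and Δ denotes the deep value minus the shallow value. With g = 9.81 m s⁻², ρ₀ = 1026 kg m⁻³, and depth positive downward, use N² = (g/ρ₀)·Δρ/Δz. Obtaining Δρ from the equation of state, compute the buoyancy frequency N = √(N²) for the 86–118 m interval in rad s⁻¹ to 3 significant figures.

0.0570 rad s⁻¹

ΔT = -9.5 K, ΔS = +11.19 psu (deep − shallow).
Δρ/ρ₀ = −αΔT + βΔS = 1.52 × 10⁻³ + 9.0639 × 10⁻³ = 0.0105839, so Δρ ≈ 10.86 kg m⁻³.
N² = (g/ρ₀)·Δρ/Δz = g·(Δρ/ρ₀)/Δz = 9.81 × 0.0105839 / 32 = 3.2446 × 10⁻³ s⁻².
N = √(3.2446 × 10⁻³) = 0.056961 rad s⁻¹ ≈ 0.0570 rad s⁻¹.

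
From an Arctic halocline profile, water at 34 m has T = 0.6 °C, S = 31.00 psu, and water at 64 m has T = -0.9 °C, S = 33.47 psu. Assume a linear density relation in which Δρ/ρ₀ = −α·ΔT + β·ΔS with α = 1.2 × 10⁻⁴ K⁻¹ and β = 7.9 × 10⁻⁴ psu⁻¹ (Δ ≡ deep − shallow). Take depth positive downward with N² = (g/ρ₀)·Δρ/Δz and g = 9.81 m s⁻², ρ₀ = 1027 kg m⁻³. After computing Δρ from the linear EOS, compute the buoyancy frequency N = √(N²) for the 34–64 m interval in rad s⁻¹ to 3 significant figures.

ΔT = -1.5 K, ΔS = +2.47 psu (deep − shallow).
Δρ/ρ₀ = −αΔT + βΔS = 1.80 × 10⁻⁴ + 1.9513 × 10⁻³ = 2.1313 × 10⁻³, so Δρ ≈ 2.189 kg m⁻³.
N² = (g/ρ₀)·Δρ/Δz = g·(Δρ/ρ₀)/Δz = 9.81 × 2.1313 × 10⁻³ / 30 = 6.9694 × 10⁻⁴ s⁻².
N = √(6.9694 × 10⁻⁴) = 0.026400 rad s⁻¹ ≈ 0.0264 rad s⁻¹.

0.0264 rad s⁻¹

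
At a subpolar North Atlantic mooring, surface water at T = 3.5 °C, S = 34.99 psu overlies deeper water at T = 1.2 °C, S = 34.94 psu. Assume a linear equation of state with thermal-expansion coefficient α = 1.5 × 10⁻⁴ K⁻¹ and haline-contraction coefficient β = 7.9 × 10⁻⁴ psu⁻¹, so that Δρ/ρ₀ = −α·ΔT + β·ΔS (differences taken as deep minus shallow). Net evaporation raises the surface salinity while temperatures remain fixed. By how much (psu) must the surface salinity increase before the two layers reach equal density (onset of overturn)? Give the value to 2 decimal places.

Neutral buoyancy requires −α(T_deep − T_surf) + β(S_deep − S_surf′) = 0.
S_surf′ = S_deep − (α/β)·ΔT = 34.94 − (1.5 × 10⁻⁴/7.9 × 10⁻⁴)·(-2.3) = 35.3767 psu.
Increase required: 35.3767 − 34.99 = 0.3867 psu.

0.39 psu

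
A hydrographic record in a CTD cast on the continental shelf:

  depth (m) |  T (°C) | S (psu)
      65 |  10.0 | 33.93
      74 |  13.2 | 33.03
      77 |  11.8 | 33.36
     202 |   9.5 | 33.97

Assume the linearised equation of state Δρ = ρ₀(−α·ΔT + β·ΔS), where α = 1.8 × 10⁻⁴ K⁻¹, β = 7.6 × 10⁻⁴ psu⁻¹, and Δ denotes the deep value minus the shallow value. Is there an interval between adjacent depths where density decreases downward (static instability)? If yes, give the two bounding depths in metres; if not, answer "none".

65–74 m

Evaluate Δρ/ρ₀ = −αΔT + βΔS across each adjacent pair:
  65–74 m: −αΔT+βΔS = −(1.8 × 10⁻⁴)(+3.2)+(7.6 × 10⁻⁴)(-0.90) = -1.3 × 10⁻³ → UNSTABLE
  74–77 m: −αΔT+βΔS = −(1.8 × 10⁻⁴)(-1.4)+(7.6 × 10⁻⁴)(+0.33) = 5.0 × 10⁻⁴ → stable
  77–202 m: −αΔT+βΔS = −(1.8 × 10⁻⁴)(-2.3)+(7.6 × 10⁻⁴)(+0.61) = 8.8 × 10⁻⁴ → stable
The 65–74 m interval has Δρ < 0: lighter water underlies denser water.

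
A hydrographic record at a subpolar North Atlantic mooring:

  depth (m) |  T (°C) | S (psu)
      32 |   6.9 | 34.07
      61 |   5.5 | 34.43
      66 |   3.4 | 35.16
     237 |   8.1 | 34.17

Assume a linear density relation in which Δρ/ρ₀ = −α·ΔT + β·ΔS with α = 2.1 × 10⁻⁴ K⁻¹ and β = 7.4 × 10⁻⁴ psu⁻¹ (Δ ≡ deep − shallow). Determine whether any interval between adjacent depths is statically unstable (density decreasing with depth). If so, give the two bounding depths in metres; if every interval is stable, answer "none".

Evaluate Δρ/ρ₀ = −αΔT + βΔS across each adjacent pair:
  32–61 m: −αΔT+βΔS = −(2.1 × 10⁻⁴)(-1.4)+(7.4 × 10⁻⁴)(+0.36) = 5.6 × 10⁻⁴ → stable
  61–66 m: −αΔT+βΔS = −(2.1 × 10⁻⁴)(-2.1)+(7.4 × 10⁻⁴)(+0.73) = 9.8 × 10⁻⁴ → stable
  66–237 m: −αΔT+βΔS = −(2.1 × 10⁻⁴)(+4.7)+(7.4 × 10⁻⁴)(-0.99) = -1.7 × 10⁻³ → UNSTABLE
The 66–237 m interval has Δρ < 0: lighter water underlies denser water.

66–237 m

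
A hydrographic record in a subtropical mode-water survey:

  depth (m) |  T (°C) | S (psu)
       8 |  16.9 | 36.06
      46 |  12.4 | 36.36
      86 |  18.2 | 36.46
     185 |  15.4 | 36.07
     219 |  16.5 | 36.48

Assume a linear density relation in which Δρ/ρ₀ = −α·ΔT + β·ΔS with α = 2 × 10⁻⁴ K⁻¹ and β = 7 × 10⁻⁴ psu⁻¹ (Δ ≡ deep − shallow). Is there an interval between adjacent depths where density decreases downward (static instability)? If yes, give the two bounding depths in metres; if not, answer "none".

46–86 m

Evaluate Δρ/ρ₀ = −αΔT + βΔS across each adjacent pair:
  8–46 m: −αΔT+βΔS = −(2 × 10⁻⁴)(-4.5)+(7 × 10⁻⁴)(+0.30) = 1.1 × 10⁻³ → stable
  46–86 m: −αΔT+βΔS = −(2 × 10⁻⁴)(+5.8)+(7 × 10⁻⁴)(+0.10) = -1.1 × 10⁻³ → UNSTABLE
  86–185 m: −αΔT+βΔS = −(2 × 10⁻⁴)(-2.8)+(7 × 10⁻⁴)(-0.39) = 2.9 × 10⁻⁴ → stable
  185–219 m: −αΔT+βΔS = −(2 × 10⁻⁴)(+1.1)+(7 × 10⁻⁴)(+0.41) = 6.7 × 10⁻⁵ → stable
The 46–86 m interval has Δρ < 0: lighter water underlies denser water.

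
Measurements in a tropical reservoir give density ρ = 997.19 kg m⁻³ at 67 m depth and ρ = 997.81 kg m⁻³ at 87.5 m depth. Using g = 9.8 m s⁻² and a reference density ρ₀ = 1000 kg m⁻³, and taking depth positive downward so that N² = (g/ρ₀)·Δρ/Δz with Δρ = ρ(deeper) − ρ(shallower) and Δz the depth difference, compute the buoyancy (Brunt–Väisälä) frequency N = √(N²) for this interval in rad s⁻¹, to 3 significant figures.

0.0172 rad s⁻¹

Δρ = 997.81 − 997.19 = 0.62 kg m⁻³ over Δz = 87.5 − 67 = 20.5 m.
N² = (9.8/1000) × (0.62/20.5) = 2.9639 × 10⁻⁴ s⁻².
N = √(2.9639 × 10⁻⁴) = 0.017216 rad s⁻¹ ≈ 0.0172 rad s⁻¹.
N² > 0, so the interval is statically stable.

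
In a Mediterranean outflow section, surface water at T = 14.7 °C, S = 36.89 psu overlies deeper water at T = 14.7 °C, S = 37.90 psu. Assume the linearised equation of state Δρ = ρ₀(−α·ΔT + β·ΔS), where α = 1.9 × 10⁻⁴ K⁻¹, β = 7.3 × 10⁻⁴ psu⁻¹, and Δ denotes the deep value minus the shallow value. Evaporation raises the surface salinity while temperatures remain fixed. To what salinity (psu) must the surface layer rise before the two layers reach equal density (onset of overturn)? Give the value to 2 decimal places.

Neutral buoyancy requires −α(T_deep − T_surf) + β(S_deep − S_surf′) = 0.
S_surf′ = S_deep − (α/β)·ΔT = 37.90 − (1.9 × 10⁻⁴/7.3 × 10⁻⁴)·(+0.0) = 37.9000 psu.
Increase required: 37.9000 − 36.89 = 1.0100 psu.

37.90 psu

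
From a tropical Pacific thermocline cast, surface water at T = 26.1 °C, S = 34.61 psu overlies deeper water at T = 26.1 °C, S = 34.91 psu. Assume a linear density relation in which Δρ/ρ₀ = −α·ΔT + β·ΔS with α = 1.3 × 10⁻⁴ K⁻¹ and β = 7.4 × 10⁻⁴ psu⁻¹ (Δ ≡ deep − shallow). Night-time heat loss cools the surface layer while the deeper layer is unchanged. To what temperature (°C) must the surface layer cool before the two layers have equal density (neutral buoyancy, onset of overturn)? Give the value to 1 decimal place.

Neutral buoyancy requires Δρ = 0, i.e. −α(T_deep − T_surf′) + β(S_deep − S_surf) = 0.
T_surf′ = T_deep − (β/α)·ΔS = 26.1 − (7.4 × 10⁻⁴/1.3 × 10⁻⁴)·(+0.30) = 24.392 °C.
Cooling required: 26.1 − (24.392) = 1.708 °C.

24.4 °C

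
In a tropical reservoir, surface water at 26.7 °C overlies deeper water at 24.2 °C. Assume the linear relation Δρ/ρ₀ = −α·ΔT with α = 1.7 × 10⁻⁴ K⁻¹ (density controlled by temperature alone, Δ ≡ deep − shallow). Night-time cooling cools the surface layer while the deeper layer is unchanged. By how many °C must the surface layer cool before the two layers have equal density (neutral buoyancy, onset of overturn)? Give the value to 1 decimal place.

2.5 °C

With temperature the only control, equal density requires T_surf′ = T_deep.
T_surf′ = 24.2 °C.
Cooling required: 26.7 − 24.2 = 2.5 °C.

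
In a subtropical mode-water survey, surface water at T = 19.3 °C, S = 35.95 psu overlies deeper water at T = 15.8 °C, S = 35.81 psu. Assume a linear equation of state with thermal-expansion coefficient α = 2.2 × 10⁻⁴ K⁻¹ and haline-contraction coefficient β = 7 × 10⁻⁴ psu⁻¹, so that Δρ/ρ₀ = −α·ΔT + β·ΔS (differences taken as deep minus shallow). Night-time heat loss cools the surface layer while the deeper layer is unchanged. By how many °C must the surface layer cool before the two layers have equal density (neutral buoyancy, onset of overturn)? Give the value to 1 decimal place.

Neutral buoyancy requires Δρ = 0, i.e. −α(T_deep − T_surf′) + β(S_deep − S_surf) = 0.
T_surf′ = T_deep − (β/α)·ΔS = 15.8 − (7 × 10⁻⁴/2.2 × 10⁻⁴)·(-0.14) = 16.245 °C.
Cooling required: 19.3 − (16.245) = 3.055 °C.

3.1 °C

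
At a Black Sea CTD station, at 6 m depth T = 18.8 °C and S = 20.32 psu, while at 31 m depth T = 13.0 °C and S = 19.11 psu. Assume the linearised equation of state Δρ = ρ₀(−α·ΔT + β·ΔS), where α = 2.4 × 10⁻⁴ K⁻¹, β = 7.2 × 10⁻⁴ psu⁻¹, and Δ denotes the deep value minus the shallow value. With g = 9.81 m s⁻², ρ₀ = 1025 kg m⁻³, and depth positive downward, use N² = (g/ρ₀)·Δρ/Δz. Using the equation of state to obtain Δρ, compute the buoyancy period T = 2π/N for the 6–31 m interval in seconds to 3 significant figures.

440 s

ΔT = -5.8 K, ΔS = -1.21 psu (deep − shallow).
Δρ/ρ₀ = −αΔT + βΔS = 1.392 × 10⁻³ − 8.712 × 10⁻⁴ = 5.208 × 10⁻⁴, so Δρ ≈ 0.5338 kg m⁻³.
N² = (g/ρ₀)·Δρ/Δz = g·(Δρ/ρ₀)/Δz = 9.81 × 5.208 × 10⁻⁴ / 25 = 2.0436 × 10⁻⁴ s⁻².
N = √(2.0436 × 10⁻⁴) = 0.014295 rad s⁻¹ → T = 2π/N = 439.54 s ≈ 440 s.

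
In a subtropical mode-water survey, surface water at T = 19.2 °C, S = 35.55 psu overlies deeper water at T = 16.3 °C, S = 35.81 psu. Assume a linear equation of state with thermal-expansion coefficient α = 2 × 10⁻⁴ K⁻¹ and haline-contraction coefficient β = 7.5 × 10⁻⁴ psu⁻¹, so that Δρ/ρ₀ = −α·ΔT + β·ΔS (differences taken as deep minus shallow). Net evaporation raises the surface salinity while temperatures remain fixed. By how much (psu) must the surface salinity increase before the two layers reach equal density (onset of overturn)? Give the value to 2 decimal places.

1.03 psu

Neutral buoyancy requires −α(T_deep − T_surf) + β(S_deep − S_surf′) = 0.
S_surf′ = S_deep − (α/β)·ΔT = 35.81 − (2 × 10⁻⁴/7.5 × 10⁻⁴)·(-2.9) = 36.5833 psu.
Increase required: 36.5833 − 35.55 = 1.0333 psu.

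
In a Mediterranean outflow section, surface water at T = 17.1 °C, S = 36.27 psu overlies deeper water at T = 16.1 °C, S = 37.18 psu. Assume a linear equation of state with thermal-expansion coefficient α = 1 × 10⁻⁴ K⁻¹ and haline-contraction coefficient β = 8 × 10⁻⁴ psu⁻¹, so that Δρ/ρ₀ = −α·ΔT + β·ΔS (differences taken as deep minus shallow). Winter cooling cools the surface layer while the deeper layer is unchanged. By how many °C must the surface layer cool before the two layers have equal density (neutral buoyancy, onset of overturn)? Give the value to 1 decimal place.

Neutral buoyancy requires Δρ = 0, i.e. −α(T_deep − T_surf′) + β(S_deep − S_surf) = 0.
T_surf′ = T_deep − (β/α)·ΔS = 16.1 − (8 × 10⁻⁴/1 × 10⁻⁴)·(+0.91) = 8.820 °C.
Cooling required: 17.1 − (8.820) = 8.280 °C.

8.3 °C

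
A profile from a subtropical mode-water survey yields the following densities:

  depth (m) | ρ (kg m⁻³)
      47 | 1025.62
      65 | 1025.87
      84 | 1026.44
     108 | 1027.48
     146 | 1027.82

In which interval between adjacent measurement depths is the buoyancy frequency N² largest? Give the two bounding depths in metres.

Compute the density gradient over each adjacent pair:
  47–65 m: Δρ/Δz = 0.25/18 = 0.014 kg m⁻⁴
  65–84 m: Δρ/Δz = 0.57/19 = 0.030 kg m⁻⁴
  84–108 m: Δρ/Δz = 1.04/24 = 0.043 kg m⁻⁴
  108–146 m: Δρ/Δz = 0.34/38 = 8.9 × 10⁻³ kg m⁻⁴
The largest gradient is in the 84–108 m interval — the pycnocline.

84–108 m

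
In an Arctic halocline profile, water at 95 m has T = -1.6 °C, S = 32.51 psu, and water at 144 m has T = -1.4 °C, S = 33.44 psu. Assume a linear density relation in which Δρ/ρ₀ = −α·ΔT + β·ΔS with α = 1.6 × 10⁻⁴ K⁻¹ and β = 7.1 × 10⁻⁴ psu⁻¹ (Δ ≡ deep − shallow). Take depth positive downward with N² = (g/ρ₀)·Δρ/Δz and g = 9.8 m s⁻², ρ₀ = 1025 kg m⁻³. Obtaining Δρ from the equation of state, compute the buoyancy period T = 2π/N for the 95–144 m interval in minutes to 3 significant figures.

9.34 min

ΔT = +0.2 K, ΔS = +0.93 psu (deep − shallow).
Δρ/ρ₀ = −αΔT + βΔS = -3.20 × 10⁻⁵ + 6.603 × 10⁻⁴ = 6.283 × 10⁻⁴, so Δρ ≈ 0.6440 kg m⁻³.
N² = (g/ρ₀)·Δρ/Δz = g·(Δρ/ρ₀)/Δz = 9.8 × 6.283 × 10⁻⁴ / 49 = 1.2566 × 10⁻⁴ s⁻².
N = √(1.2566 × 10⁻⁴) = 0.011210 rad s⁻¹ → T = 2π/N = 560.50 s = 9.3417 min ≈ 9.34 min.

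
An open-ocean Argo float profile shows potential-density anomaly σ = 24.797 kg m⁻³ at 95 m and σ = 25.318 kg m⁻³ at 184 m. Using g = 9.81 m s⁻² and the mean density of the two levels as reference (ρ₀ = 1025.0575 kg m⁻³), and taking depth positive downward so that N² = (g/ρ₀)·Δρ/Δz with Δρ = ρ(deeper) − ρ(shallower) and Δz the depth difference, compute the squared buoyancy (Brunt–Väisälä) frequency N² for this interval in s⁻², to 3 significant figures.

Δρ = 1025.318 − 1024.797 = 0.521 kg m⁻³ over Δz = 184 − 95 = 89 m.
N² = (9.81/1025.0575) × (0.521/89) = 5.6023 × 10⁻⁵ s⁻² ≈ 5.60 × 10⁻⁵ s⁻².

5.60 × 10⁻⁵ s⁻²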